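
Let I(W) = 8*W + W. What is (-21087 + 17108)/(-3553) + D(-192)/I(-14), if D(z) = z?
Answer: 197255/74613 ≈ 2.6437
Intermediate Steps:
I(W) = 9*W
(-21087 + 17108)/(-3553) + D(-192)/I(-14) = (-21087 + 17108)/(-3553) - 192/(9*(-14)) = -3979*(-1/3553) - 192/(-126) = 3979/3553 - 192*(-1/126) = 3979/3553 + 32/21 = 197255/74613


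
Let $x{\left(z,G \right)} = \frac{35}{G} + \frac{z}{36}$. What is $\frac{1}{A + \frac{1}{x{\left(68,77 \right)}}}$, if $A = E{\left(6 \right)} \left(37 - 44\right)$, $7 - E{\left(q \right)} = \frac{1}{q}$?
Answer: $- \frac{696}{32995} \approx -0.021094$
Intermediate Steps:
$E{\left(q \right)} = 7 - \frac{1}{q}$
$x{\left(z,G \right)} = \frac{35}{G} + \frac{z}{36}$ ($x{\left(z,G \right)} = \frac{35}{G} + z \frac{1}{36} = \frac{35}{G} + \frac{z}{36}$)
$A = - \frac{287}{6}$ ($A = \left(7 - \frac{1}{6}\right) \left(37 - 44\right) = \left(7 - \frac{1}{6}\right) \left(-7\right) = \frac{41}{6} \left(-7\right) = - \frac{287}{6} \approx -47.833$)
$\frac{1}{A + \frac{1}{x{\left(68,77 \right)}}} = \frac{1}{- \frac{287}{6} + \frac{1}{\frac{35}{77} + \frac{1}{36} \cdot 68}} = \frac{1}{- \frac{287}{6} + \frac{1}{35 \cdot \frac{1}{77} + \frac{17}{9}}} = \frac{1}{- \frac{287}{6} + \frac{1}{\frac{5}{11} + \frac{17}{9}}} = \frac{1}{- \frac{287}{6} + \frac{1}{\frac{232}{99}}} = \frac{1}{- \frac{287}{6} + \frac{99}{232}} = \frac{1}{- \frac{32995}{696}} = - \frac{696}{32995}$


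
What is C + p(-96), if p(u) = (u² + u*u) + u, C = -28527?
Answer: -10191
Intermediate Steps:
p(u) = u + 2*u² (p(u) = (u² + u²) + u = 2*u² + u = u + 2*u²)
C + p(-96) = -28527 - 96*(1 + 2*(-96)) = -28527 - 96*(1 - 192) = -28527 - 96*(-191) = -28527 + 18336 = -10191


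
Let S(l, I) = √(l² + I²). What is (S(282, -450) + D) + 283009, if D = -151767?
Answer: 131242 + 6*√7834 ≈ 1.3177e+5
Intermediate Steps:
S(l, I) = √(I² + l²)
(S(282, -450) + D) + 283009 = (√((-450)² + 282²) - 151767) + 283009 = (√(202500 + 79524) - 151767) + 283009 = (√282024 - 151767) + 283009 = (6*√7834 - 151767) + 283009 = (-151767 + 6*√7834) + 283009 = 131242 + 6*√7834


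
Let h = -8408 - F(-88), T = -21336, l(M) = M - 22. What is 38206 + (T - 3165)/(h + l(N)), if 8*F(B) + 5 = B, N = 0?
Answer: 857751830/22449 ≈ 38209.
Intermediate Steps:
l(M) = -22 + M
F(B) = -5/8 + B/8
h = -67171/8 (h = -8408 - (-5/8 + (1/8)*(-88)) = -8408 - (-5/8 - 11) = -8408 - 1*(-93/8) = -8408 + 93/8 = -67171/8 ≈ -8396.4)
38206 + (T - 3165)/(h + l(N)) = 38206 + (-21336 - 3165)/(-67171/8 + (-22 + 0)) = 38206 - 24501/(-67171/8 - 22) = 38206 - 24501/(-67347/8) = 38206 - 24501*(-8/67347) = 38206 + 65336/22449 = 857751830/22449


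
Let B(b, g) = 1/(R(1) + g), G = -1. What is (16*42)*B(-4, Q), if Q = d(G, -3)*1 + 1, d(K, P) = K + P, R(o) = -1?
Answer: -168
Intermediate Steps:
Q = -3 (Q = (-1 - 3)*1 + 1 = -4*1 + 1 = -4 + 1 = -3)
B(b, g) = 1/(-1 + g)
(16*42)*B(-4, Q) = (16*42)/(-1 - 3) = 672/(-4) = 672*(-1/4) = -168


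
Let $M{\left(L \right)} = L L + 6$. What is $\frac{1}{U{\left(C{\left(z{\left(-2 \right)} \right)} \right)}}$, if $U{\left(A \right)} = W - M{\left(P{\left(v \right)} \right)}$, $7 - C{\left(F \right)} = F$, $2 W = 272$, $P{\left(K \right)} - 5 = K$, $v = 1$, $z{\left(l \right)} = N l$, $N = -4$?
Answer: $\frac{1}{94} \approx 0.010638$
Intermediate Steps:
$z{\left(l \right)} = - 4 l$
$P{\left(K \right)} = 5 + K$
$W = 136$ ($W = \frac{1}{2} \cdot 272 = 136$)
$C{\left(F \right)} = 7 - F$
$M{\left(L \right)} = 6 + L^{2}$ ($M{\left(L \right)} = L^{2} + 6 = 6 + L^{2}$)
$U{\left(A \right)} = 94$ ($U{\left(A \right)} = 136 - \left(6 + \left(5 + 1\right)^{2}\right) = 136 - \left(6 + 6^{2}\right) = 136 - \left(6 + 36\right) = 136 - 42 = 94$)
$\frac{1}{U{\left(C{\left(z{\left(-2 \right)} \right)} \right)}} = \frac{1}{94}$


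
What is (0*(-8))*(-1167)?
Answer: 0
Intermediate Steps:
(0*(-8))*(-1167) = 0*(-1167) = 0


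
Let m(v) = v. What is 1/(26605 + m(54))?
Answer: 1/26659 ≈ 3.7511e-5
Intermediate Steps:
1/(26605 + m(54)) = 1/(26605 + 54) = 1/26659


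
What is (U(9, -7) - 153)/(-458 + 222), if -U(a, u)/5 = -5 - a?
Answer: 83/236 ≈ 0.35170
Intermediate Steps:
U(a, u) = 25 + 5*a (U(a, u) = -5*(-5 - a) = 25 + 5*a)
(U(9, -7) - 153)/(-458 + 222) = ((25 + 5*9) - 153)/(-458 + 222) = ((25 + 45) - 153)/(-236) = (70 - 153)*(-1/236) = -83*(-1/236) = 83/236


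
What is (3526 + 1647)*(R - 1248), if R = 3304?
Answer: 10635688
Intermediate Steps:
(3526 + 1647)*(R - 1248) = (3526 + 1647)*(3304 - 1248) = 5173*2056 = 10635688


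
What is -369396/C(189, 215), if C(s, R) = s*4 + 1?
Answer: -369396/757 ≈ -487.97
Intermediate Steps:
C(s, R) = 1 + 4*s (C(s, R) = 4*s + 1 = 1 + 4*s)
-369396/C(189, 215) = -369396/(1 + 4*189) = -369396/(1 + 756) = -369396/757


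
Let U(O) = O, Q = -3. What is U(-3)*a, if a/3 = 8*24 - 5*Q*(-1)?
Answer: -1593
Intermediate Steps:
a = 531 (a = 3*(8*24 - 5*(-3)*(-1)) = 3*(192 + 15*(-1)) = 3*(192 - 15) = 3*177 = 531)
U(-3)*a = -3*531 = -1593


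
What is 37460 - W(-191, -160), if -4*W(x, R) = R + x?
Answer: 149489/4 ≈ 37372.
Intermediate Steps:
W(x, R) = -R/4 - x/4 (W(x, R) = -(R + x)/4 = -R/4 - x/4)
37460 - W(-191, -160) = 37460 - (-¼*(-160) - ¼*(-191)) = 37460 - (40 + 191/4) = 37460 - 1*351/4 = 37460 - 351/4 = 149489/4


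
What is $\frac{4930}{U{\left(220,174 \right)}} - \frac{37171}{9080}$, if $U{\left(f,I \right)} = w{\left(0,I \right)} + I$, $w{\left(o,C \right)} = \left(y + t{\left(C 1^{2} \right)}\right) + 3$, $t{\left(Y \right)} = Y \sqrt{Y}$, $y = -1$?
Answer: $- \frac{25318105701}{5944049480} + \frac{214455 \sqrt{174}}{1309262} \approx -2.0988$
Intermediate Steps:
$t{\left(Y \right)} = Y^{\frac{3}{2}}$
$w{\left(o,C \right)} = 2 + C^{\frac{3}{2}}$ ($w{\left(o,C \right)} = \left(-1 + \left(C 1^{2}\right)^{\frac{3}{2}}\right) + 3 = \left(-1 + \left(C 1\right)^{\frac{3}{2}}\right) + 3 = \left(-1 + C^{\frac{3}{2}}\right) + 3 = 2 + C^{\frac{3}{2}}$)
$U{\left(f,I \right)} = 2 + I + I^{\frac{3}{2}}$ ($U{\left(f,I \right)} = \left(2 + I^{\frac{3}{2}}\right) + I = 2 + I + I^{\frac{3}{2}}$)
$\frac{4930}{U{\left(220,174 \right)}} - \frac{37171}{9080} = \frac{4930}{2 + 174 + 174^{\frac{3}{2}}} - \frac{37171}{9080} = \frac{4930}{2 + 174 + 174 \sqrt{174}} - \frac{37171}{9080} = \frac{4930}{176 + 174 \sqrt{174}} - \frac{37171}{9080} = - \frac{37171}{9080} + \frac{4930}{176 + 174 \sqrt{174}}$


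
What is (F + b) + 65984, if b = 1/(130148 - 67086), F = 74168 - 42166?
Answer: 6179193133/63062 ≈ 97986.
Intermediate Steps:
F = 32002
b = 1/63062 ≈ 1.5857e-5
(F + b) + 65984 = (32002 + 1/63062) + 65984 = 2018110125/63062 + 65984 = 6179193133/63062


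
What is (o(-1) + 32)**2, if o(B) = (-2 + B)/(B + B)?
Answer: 4489/4 ≈ 1122.3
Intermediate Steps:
o(B) = (-2 + B)/(2*B) (o(B) = (-2 + B)/((2*B)) = (-2 + B)*(1/(2*B)) = (-2 + B)/(2*B))
(o(-1) + 32)**2 = ((1/2)*(-2 - 1)/(-1) + 32)**2 = ((1/2)*(-1)*(-3) + 32)**2 = (3/2 + 32)**2 = (67/2)**2 = 4489/4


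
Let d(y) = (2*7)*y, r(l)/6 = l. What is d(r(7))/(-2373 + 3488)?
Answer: 588/1115 ≈ 0.52735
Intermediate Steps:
r(l) = 6*l
d(y) = 14*y
d(r(7))/(-2373 + 3488) = (14*(6*7))/(-2373 + 3488) = (14*42)/1115 = 588*(1/1115) = 588/1115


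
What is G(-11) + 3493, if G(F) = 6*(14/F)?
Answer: 38339/11 ≈ 3485.4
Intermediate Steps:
G(F) = 84/F
G(-11) + 3493 = 84/(-11) + 3493 = 84*(-1/11) + 3493 = -84/11 + 3493 = 38339/11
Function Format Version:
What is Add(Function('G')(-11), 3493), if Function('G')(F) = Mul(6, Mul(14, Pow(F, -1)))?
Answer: Rational(38339, 11) ≈ 3485.4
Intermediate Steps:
Function('G')(F) = Mul(84, Pow(F, -1))
Add(Function('G')(-11), 3493) = Add(Mul(84, Pow(-11, -1)), 3493) = Add(Mul(84, Rational(-1, 11)), 3493) = Add(Rational(-84, 11), 3493) = Rational(38339, 11)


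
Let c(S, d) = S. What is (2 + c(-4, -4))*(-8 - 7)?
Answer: 30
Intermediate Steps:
(2 + c(-4, -4))*(-8 - 7) = (2 - 4)*(-8 - 7) = -2*(-15) = 30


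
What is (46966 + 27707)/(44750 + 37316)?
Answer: 74673/82066 ≈ 0.90991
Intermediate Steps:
(46966 + 27707)/(44750 + 37316) = 74673/82066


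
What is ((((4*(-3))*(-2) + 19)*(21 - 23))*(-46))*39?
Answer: 154284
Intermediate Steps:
((((4*(-3))*(-2) + 19)*(21 - 23))*(-46))*39 = (((-12*(-2) + 19)*(-2))*(-46))*39 = (((24 + 19)*(-2))*(-46))*39 = ((43*(-2))*(-46))*39 = -86*(-46)*39 = 3956*39 = 154284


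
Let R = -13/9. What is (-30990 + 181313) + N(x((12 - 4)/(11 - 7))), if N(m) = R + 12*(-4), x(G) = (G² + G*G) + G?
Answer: 1352462/9 ≈ 1.5027e+5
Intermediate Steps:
R = -13/9 (R = -13*⅑ = -13/9 ≈ -1.4444)
x(G) = G + 2*G² (x(G) = (G² + G²) + G = 2*G² + G = G + 2*G²)
N(m) = -445/9 (N(m) = -13/9 + 12*(-4) = -13/9 - 48 = -445/9)
(-30990 + 181313) + N(x((12 - 4)/(11 - 7))) = (-30990 + 181313) - 445/9 = 150323 - 445/9 = 1352462/9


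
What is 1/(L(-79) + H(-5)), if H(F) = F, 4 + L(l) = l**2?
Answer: 1/6232 ≈ 0.00016046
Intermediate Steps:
L(l) = -4 + l**2
1/(L(-79) + H(-5)) = 1/((-4 + (-79)**2) - 5) = 1/((-4 + 6241) - 5) = 1/(6237 - 5) = 1/6232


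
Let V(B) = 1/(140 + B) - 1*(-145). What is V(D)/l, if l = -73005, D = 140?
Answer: -40601/20441400 ≈ -0.0019862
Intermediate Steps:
V(B) = 145 + 1/(140 + B) (V(B) = 1/(140 + B) + 145 = 145 + 1/(140 + B))
V(D)/l = ((20301 + 145*140)/(140 + 140))/(-73005) = ((20301 + 20300)/280)*(-1/73005) = ((1/280)*40601)*(-1/73005) = (40601/280)*(-1/73005) = -40601/20441400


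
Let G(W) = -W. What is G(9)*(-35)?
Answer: 315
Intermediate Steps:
G(9)*(-35) = -1*9*(-35) = -9*(-35) = 315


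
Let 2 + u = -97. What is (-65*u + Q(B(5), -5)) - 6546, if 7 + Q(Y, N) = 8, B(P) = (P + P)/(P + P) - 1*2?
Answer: -110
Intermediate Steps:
u = -99 (u = -2 - 97 = -99)
B(P) = -1 (B(P) = (2*P)/((2*P)) - 2 = (2*P)*(1/(2*P)) - 2 = 1 - 2 = -1)
Q(Y, N) = 1 (Q(Y, N) = -7 + 8 = 1)
(-65*u + Q(B(5), -5)) - 6546 = (-65*(-99) + 1) - 6546 = (6435 + 1) - 6546 = 6436 - 6546 = -110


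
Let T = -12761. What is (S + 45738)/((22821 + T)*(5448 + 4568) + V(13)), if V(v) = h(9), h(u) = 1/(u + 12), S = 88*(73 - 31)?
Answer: 1038114/2115980161 ≈ 0.00049061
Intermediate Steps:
S = 3696 (S = 88*42 = 3696)
h(u) = 1/(12 + u)
V(v) = 1/21 (V(v) = 1/(12 + 9) = 1/21)
(S + 45738)/((22821 + T)*(5448 + 4568) + V(13)) = (3696 + 45738)/((22821 - 12761)*(5448 + 4568) + 1/21) = 49434/(10060*10016 + 1/21) = 49434/(100760960 + 1/21) = 49434/(2115980161/21) = 49434*(21/2115980161) = 1038114/2115980161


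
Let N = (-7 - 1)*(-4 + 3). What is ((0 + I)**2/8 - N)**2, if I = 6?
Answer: 49/4 ≈ 12.250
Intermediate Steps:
N = 8 (N = -8*(-1) = 8)
((0 + I)**2/8 - N)**2 = ((0 + 6)**2/8 - 1*8)**2 = (6**2*(1/8) - 8)**2 = (36*(1/8) - 8)**2 = (9/2 - 8)**2 = (-7/2)**2 = 49/4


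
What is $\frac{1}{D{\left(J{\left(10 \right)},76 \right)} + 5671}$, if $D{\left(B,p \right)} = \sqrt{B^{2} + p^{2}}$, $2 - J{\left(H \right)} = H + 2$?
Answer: $\frac{5671}{32154365} - \frac{2 \sqrt{1469}}{32154365} \approx 0.00017398$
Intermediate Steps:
$J{\left(H \right)} = - H$ ($J{\left(H \right)} = 2 - \left(H + 2\right) = 2 - \left(2 + H\right) = - H$)
$\frac{1}{D{\left(J{\left(10 \right)},76 \right)} + 5671} = \frac{1}{\sqrt{\left(\left(-1\right) 10\right)^{2} + 76^{2}} + 5671} = \frac{1}{\sqrt{\left(-10\right)^{2} + 5776} + 5671} = \frac{1}{\sqrt{100 + 5776} + 5671} = \frac{1}{\sqrt{5876} + 5671} = \frac{1}{2 \sqrt{1469} + 5671} = \frac{1}{5671 + 2 \sqrt{1469}}$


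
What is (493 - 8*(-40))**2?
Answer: 660969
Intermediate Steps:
(493 - 8*(-40))**2 = (493 + 320)**2 = 813**2 = 660969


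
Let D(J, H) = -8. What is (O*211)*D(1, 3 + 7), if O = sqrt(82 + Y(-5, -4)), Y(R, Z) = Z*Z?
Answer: -11816*sqrt(2) ≈ -16710.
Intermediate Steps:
Y(R, Z) = Z**2
O = 7*sqrt(2) (O = sqrt(82 + (-4)**2) = sqrt(82 + 16) = sqrt(98) = 7*sqrt(2) ≈ 9.8995)
(O*211)*D(1, 3 + 7) = ((7*sqrt(2))*211)*(-8) = (1477*sqrt(2))*(-8) = -11816*sqrt(2)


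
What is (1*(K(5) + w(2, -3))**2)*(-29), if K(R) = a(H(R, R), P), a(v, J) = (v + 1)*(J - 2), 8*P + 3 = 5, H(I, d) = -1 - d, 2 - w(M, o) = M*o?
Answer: -130181/16 ≈ -8136.3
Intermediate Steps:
w(M, o) = 2 - M*o
P = 1/4 (P = -3/8 + (1/8)*5 = -3/8 + 5/8 = 1/4 ≈ 0.25000)
a(v, J) = (1 + v)*(-2 + J)
K(R) = 7*R/4 (K(R) = -2 + 1/4 - 2*(-1 - R) + (-1 - R)/4 = -2 + 1/4 + (2 + 2*R) + (-1/4 - R/4) = 7*R/4)
(1*(K(5) + w(2, -3))**2)*(-29) = (1*((7/4)*5 + (2 - 1*2*(-3)))**2)*(-29) = (1*(35/4 + (2 + 6))**2)*(-29) = (1*(35/4 + 8)**2)*(-29) = (1*(67/4)**2)*(-29) = (1*(4489/16))*(-29) = (4489/16)*(-29) = -130181/16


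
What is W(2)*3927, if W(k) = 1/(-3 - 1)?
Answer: -3927/4 ≈ -981.75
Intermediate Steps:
W(k) = -¼ (W(k) = 1/(-4) = -¼)
W(2)*3927 = -¼*3927 = -3927/4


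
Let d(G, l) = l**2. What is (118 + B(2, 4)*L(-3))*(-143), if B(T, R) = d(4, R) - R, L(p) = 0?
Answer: -16874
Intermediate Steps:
B(T, R) = R**2 - R
(118 + B(2, 4)*L(-3))*(-143) = (118 + (4*(-1 + 4))*0)*(-143) = (118 + (4*3)*0)*(-143) = (118 + 12*0)*(-143) = (118 + 0)*(-143) = 118*(-143) = -16874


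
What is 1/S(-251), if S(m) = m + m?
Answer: -1/502 ≈ -0.0019920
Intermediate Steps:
S(m) = 2*m
1/S(-251) = 1/(2*(-251)) = 1/(-502) = -1/502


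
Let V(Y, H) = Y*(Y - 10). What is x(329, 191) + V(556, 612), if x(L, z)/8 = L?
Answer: 306208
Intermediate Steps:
x(L, z) = 8*L
V(Y, H) = Y*(-10 + Y)
x(329, 191) + V(556, 612) = 8*329 + 556*(-10 + 556) = 2632 + 556*546 = 2632 + 303576 = 306208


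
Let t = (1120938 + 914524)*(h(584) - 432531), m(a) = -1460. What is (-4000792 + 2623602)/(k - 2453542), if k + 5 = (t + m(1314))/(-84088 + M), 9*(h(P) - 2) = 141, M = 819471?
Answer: 3038286341310/8053983628363 ≈ 0.37724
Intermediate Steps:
h(P) = 53/3 (h(P) = 2 + (1/9)*141 = 2 + 47/3 = 53/3)
t = -2641093363480/3 (t = (1120938 + 914524)*(53/3 - 432531) = 2035462*(-1297540/3) = -2641093363480/3 ≈ -8.8036e+11)
k = -2641104398605/2206149 (k = -5 + (-2641093363480/3 - 1460)/(-84088 + 819471) = -5 - 2641093367860/3/735383 = -5 - 2641093367860/3*1/735383 = -5 - 2641093367860/2206149 = -2641104398605/2206149 ≈ -1.1972e+6)
(-4000792 + 2623602)/(k - 2453542) = (-4000792 + 2623602)/(-2641104398605/2206149 - 2453542) = -1377190/(-8053983628363/2206149) = -1377190*(-2206149/8053983628363) = 3038286341310/8053983628363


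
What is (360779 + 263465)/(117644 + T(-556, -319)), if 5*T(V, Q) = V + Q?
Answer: 624244/117469 ≈ 5.3141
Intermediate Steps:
T(V, Q) = Q/5 + V/5 (T(V, Q) = (V + Q)/5 = (Q + V)/5 = Q/5 + V/5)
(360779 + 263465)/(117644 + T(-556, -319)) = (360779 + 263465)/(117644 + ((1/5)*(-319) + (1/5)*(-556))) = 624244/(117644 + (-319/5 - 556/5)) = 624244/(117644 - 175) = 624244/117469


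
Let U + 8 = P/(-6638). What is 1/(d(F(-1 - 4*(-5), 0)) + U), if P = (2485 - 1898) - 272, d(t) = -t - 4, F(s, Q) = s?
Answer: -6638/206093 ≈ -0.032209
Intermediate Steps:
d(t) = -4 - t
P = 315 (P = 587 - 272 = 315)
U = -53419/6638 (U = -8 + 315/(-6638) = -8 + 315*(-1/6638) = -8 - 315/6638 = -53419/6638 ≈ -8.0475)
1/(d(F(-1 - 4*(-5), 0)) + U) = 1/((-4 - (-1 - 4*(-5))) - 53419/6638) = 1/((-4 - (-1 + 20)) - 53419/6638) = 1/((-4 - 1*19) - 53419/6638) = 1/((-4 - 19) - 53419/6638) = 1/(-23 - 53419/6638) = 1/(-206093/6638) = -6638/206093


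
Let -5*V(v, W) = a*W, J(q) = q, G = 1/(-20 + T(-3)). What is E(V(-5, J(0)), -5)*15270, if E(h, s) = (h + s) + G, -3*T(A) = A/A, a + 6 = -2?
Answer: -4703160/61 ≈ -77101.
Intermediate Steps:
a = -8 (a = -6 - 2 = -8)
T(A) = -⅓ (T(A) = -A/(3*A) = -⅓*1 = -⅓)
G = -3/61 (G = 1/(-20 - ⅓) = 1/(-61/3) = -3/61 ≈ -0.049180)
V(v, W) = 8*W/5 (V(v, W) = -(-8)*W/5 = 8*W/5)
E(h, s) = -3/61 + h + s (E(h, s) = (h + s) - 3/61 = -3/61 + h + s)
E(V(-5, J(0)), -5)*15270 = (-3/61 + (8/5)*0 - 5)*15270 = (-3/61 + 0 - 5)*15270 = -308/61*15270 = -4703160/61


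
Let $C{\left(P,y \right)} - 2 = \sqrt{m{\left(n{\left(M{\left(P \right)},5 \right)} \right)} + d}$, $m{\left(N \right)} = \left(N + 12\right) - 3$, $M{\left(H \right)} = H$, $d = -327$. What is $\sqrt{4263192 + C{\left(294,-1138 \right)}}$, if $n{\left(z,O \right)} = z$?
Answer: $\sqrt{4263194 + 2 i \sqrt{6}} \approx 2064.8 + 0.001 i$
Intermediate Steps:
$m{\left(N \right)} = 9 + N$ ($m{\left(N \right)} = \left(12 + N\right) - 3 = 9 + N$)
$C{\left(P,y \right)} = 2 + \sqrt{-318 + P}$ ($C{\left(P,y \right)} = 2 + \sqrt{\left(9 + P\right) - 327} = 2 + \sqrt{-318 + P}$)
$\sqrt{4263192 + C{\left(294,-1138 \right)}} = \sqrt{4263192 + \left(2 + \sqrt{-318 + 294}\right)} = \sqrt{4263192 + \left(2 + \sqrt{-24}\right)} = \sqrt{4263192 + \left(2 + 2 i \sqrt{6}\right)} = \sqrt{4263194 + 2 i \sqrt{6}}$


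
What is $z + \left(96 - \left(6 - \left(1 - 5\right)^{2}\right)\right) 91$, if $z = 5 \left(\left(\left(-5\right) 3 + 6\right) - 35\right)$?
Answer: $9426$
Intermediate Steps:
$z = -220$ ($z = 5 \left(\left(-15 + 6\right) - 35\right) = 5 \left(-9 - 35\right) = 5 \left(-44\right) = -220$)
$z + \left(96 - \left(6 - \left(1 - 5\right)^{2}\right)\right) 91 = -220 + \left(96 - \left(6 - \left(1 - 5\right)^{2}\right)\right) 91 = -220 + \left(96 + \left(\left(10 + \left(-4\right)^{2}\right) - 16\right)\right) 91 = -220 + \left(96 + \left(\left(10 + 16\right) - 16\right)\right) 91 = -220 + \left(96 + \left(26 - 16\right)\right) 91 = -220 + \left(96 + 10\right) 91 = -220 + 106 \cdot 91 = -220 + 9646 = 9426$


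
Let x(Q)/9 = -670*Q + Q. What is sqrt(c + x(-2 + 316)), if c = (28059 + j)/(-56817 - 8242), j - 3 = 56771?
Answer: I*sqrt(8002272606287861)/65059 ≈ 1375.0*I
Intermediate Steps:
j = 56774 (j = 3 + 56771 = 56774)
c = -84833/65059 (c = (28059 + 56774)/(-56817 - 8242) = 84833/(-65059) = 84833*(-1/65059) = -84833/65059 ≈ -1.3039)
x(Q) = -6021*Q (x(Q) = 9*(-670*Q + Q) = 9*(-669*Q) = -6021*Q)
sqrt(c + x(-2 + 316)) = sqrt(-84833/65059 - 6021*(-2 + 316)) = sqrt(-84833/65059 - 6021*314) = sqrt(-84833/65059 - 1890594) = sqrt(-123000239879/65059) = I*sqrt(8002272606287861)/65059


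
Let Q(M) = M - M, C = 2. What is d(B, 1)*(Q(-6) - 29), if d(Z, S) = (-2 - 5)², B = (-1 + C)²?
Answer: -1421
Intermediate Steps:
B = 1 (B = (-1 + 2)² = 1² = 1)
d(Z, S) = 49 (d(Z, S) = (-7)² = 49)
Q(M) = 0
d(B, 1)*(Q(-6) - 29) = 49*(0 - 29) = 49*(-29) = -1421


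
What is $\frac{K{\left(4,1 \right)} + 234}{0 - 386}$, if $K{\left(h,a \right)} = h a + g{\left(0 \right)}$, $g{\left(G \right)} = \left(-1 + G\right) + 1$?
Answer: $- \frac{119}{193} \approx -0.61658$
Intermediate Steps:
$g{\left(G \right)} = G$
$K{\left(h,a \right)} = a h$ ($K{\left(h,a \right)} = h a + 0 = a h + 0 = a h$)
$\frac{K{\left(4,1 \right)} + 234}{0 - 386} = \frac{1 \cdot 4 + 234}{0 - 386} = \frac{4 + 234}{-386} = 238 \left(- \frac{1}{386}\right) = - \frac{119}{193}$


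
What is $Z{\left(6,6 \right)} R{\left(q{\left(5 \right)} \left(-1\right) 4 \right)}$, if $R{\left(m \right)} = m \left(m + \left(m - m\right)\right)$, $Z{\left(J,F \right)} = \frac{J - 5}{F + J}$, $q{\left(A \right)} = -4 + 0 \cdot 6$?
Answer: $\frac{64}{3} \approx 21.333$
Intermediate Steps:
$q{\left(A \right)} = -4$ ($q{\left(A \right)} = -4 + 0 = -4$)
$Z{\left(J,F \right)} = \frac{-5 + J}{F + J}$
$R{\left(m \right)} = m^{2}$ ($R{\left(m \right)} = m \left(m + 0\right) = m m = m^{2}$)
$Z{\left(6,6 \right)} R{\left(q{\left(5 \right)} \left(-1\right) 4 \right)} = \frac{-5 + 6}{6 + 6} \left(\left(-4\right) \left(-1\right) 4\right)^{2} = \frac{1}{12} \cdot 1 \left(4 \cdot 4\right)^{2} = \frac{1}{12} \cdot 1 \cdot 16^{2} = \frac{1}{12} \cdot 256 = \frac{64}{3}$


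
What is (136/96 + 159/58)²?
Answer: 2093809/121104 ≈ 17.289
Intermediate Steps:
(136/96 + 159/58)² = (136*(1/96) + 159*(1/58))² = (17/12 + 159/58)² = (1447/348)² = 2093809/121104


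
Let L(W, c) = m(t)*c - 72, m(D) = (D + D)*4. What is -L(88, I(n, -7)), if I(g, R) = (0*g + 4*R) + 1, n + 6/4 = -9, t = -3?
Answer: -576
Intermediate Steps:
m(D) = 8*D (m(D) = (2*D)*4 = 8*D)
n = -21/2 (n = -3/2 - 9 = -21/2 ≈ -10.500)
I(g, R) = 1 + 4*R (I(g, R) = (0 + 4*R) + 1 = 4*R + 1 = 1 + 4*R)
L(W, c) = -72 - 24*c (L(W, c) = (8*(-3))*c - 72 = -24*c - 72 = -72 - 24*c)
-L(88, I(n, -7)) = -(-72 - 24*(1 + 4*(-7))) = -(-72 - 24*(1 - 28)) = -(-72 - 24*(-27)) = -(-72 + 648) = -1*576 = -576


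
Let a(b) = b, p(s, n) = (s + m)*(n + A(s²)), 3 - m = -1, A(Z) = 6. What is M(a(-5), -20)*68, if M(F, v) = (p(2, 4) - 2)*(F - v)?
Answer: 59160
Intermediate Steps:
m = 4 (m = 3 - 1*(-1) = 3 + 1 = 4)
p(s, n) = (4 + s)*(6 + n) (p(s, n) = (s + 4)*(n + 6) = (4 + s)*(6 + n))
M(F, v) = -58*v + 58*F (M(F, v) = ((24 + 4*4 + 6*2 + 4*2) - 2)*(F - v) = ((24 + 16 + 12 + 8) - 2)*(F - v) = (60 - 2)*(F - v) = 58*(F - v) = -58*v + 58*F)
M(a(-5), -20)*68 = (-58*(-20) + 58*(-5))*68 = (1160 - 290)*68 = 870*68 = 59160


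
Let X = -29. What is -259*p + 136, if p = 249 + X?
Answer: -56844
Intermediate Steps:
p = 220 (p = 249 - 29 = 220)
-259*p + 136 = -259*220 + 136 = -56980 + 136 = -56844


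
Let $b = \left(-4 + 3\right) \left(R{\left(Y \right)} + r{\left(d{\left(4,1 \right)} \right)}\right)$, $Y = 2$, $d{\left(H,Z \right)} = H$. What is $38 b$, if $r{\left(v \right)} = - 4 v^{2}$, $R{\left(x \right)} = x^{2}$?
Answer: $2280$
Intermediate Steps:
$b = 60$ ($b = \left(-4 + 3\right) \left(2^{2} - 4 \cdot 4^{2}\right) = - (4 - 64) = \left(-1\right) \left(-60\right) = 60$)
$38 b = 38 \cdot 60 = 2280$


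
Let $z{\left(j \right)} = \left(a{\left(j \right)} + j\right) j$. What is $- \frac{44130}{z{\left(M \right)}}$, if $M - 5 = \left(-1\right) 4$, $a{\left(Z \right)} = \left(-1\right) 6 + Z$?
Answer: $\frac{22065}{2} \approx 11033.0$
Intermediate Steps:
$a{\left(Z \right)} = -6 + Z$
$M = 1$ ($M = 5 - 4 = 1$)
$z{\left(j \right)} = j \left(-6 + 2 j\right)$ ($z{\left(j \right)} = \left(\left(-6 + j\right) + j\right) j = \left(-6 + 2 j\right) j = j \left(-6 + 2 j\right)$)
$- \frac{44130}{z{\left(M \right)}} = - \frac{44130}{2 \cdot 1 \left(-3 + 1\right)} = - \frac{44130}{2 \cdot 1 \left(-2\right)} = - \frac{44130}{-4} = \left(-44130\right) \left(- \frac{1}{4}\right) = \frac{22065}{2}$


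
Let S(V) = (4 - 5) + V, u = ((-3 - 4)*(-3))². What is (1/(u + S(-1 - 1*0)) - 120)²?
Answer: 2775077041/192721 ≈ 14399.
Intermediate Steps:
u = 441 (u = (-7*(-3))² = 21² = 441)
S(V) = -1 + V
(1/(u + S(-1 - 1*0)) - 120)² = (1/(441 + (-1 + (-1 - 1*0))) - 120)² = (1/(441 + (-1 + (-1 + 0))) - 120)² = (1/(441 + (-1 - 1)) - 120)² = (1/(441 - 2) - 120)² = (1/439 - 120)² = (-52679/439)² = 2775077041/192721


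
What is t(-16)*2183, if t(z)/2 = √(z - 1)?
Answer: 4366*I*√17 ≈ 18001.0*I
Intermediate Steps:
t(z) = 2*√(-1 + z) (t(z) = 2*√(z - 1) = 2*√(-1 + z))
t(-16)*2183 = (2*√(-1 - 16))*2183 = (2*√(-17))*2183 = (2*(I*√17))*2183 = (2*I*√17)*2183 = 4366*I*√17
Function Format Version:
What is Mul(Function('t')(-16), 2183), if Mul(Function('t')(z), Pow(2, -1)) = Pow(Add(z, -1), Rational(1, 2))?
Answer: Mul(4366, I, Pow(17, Rational(1, 2))) ≈ Mul(18001., I)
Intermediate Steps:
Function('t')(z) = Mul(2, Pow(Add(-1, z), Rational(1, 2))) (Function('t')(z) = Mul(2, Pow(Add(z, -1), Rational(1, 2))) = Mul(2, Pow(Add(-1, z), Rational(1, 2))))
Mul(Function('t')(-16), 2183) = Mul(Mul(2, Pow(Add(-1, -16), Rational(1, 2))), 2183) = Mul(Mul(2, Pow(-17, Rational(1, 2))), 2183) = Mul(Mul(2, Mul(I, Pow(17, Rational(1, 2)))), 2183) = Mul(Mul(2, I, Pow(17, Rational(1, 2))), 2183) = Mul(4366, I, Pow(17, Rational(1, 2)))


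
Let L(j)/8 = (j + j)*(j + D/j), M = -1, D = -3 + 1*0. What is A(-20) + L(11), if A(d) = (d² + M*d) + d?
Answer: 2288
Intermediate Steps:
D = -3 (D = -3 + 0 = -3)
L(j) = 16*j*(j - 3/j) (L(j) = 8*((j + j)*(j - 3/j)) = 8*((2*j)*(j - 3/j)) = 8*(2*j*(j - 3/j)) = 16*j*(j - 3/j))
A(d) = d² (A(d) = (d² - d) + d = d²)
A(-20) + L(11) = (-20)² + (-48 + 16*11²) = 400 + (-48 + 16*121) = 400 + (-48 + 1936) = 400 + 1888 = 2288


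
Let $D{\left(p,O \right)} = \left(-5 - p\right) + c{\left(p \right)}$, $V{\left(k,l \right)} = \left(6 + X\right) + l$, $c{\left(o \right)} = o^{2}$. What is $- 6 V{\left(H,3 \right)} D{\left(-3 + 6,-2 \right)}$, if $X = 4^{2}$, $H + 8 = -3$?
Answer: $-150$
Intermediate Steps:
$H = -11$ ($H = -8 - 3 = -11$)
$X = 16$
$V{\left(k,l \right)} = 22 + l$ ($V{\left(k,l \right)} = \left(6 + 16\right) + l = 22 + l$)
$D{\left(p,O \right)} = -5 + p^{2} - p$ ($D{\left(p,O \right)} = \left(-5 - p\right) + p^{2} = -5 + p^{2} - p$)
$- 6 V{\left(H,3 \right)} D{\left(-3 + 6,-2 \right)} = - 6 \left(22 + 3\right) \left(-5 + \left(-3 + 6\right)^{2} - \left(-3 + 6\right)\right) = \left(-6\right) 25 \left(-5 + 3^{2} - 3\right) = - 150 \left(-5 + 9 - 3\right) = \left(-150\right) 1 = -150$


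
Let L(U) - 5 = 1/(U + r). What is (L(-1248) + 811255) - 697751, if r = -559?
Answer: 205110762/1807 ≈ 1.1351e+5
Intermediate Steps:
L(U) = 5 + 1/(-559 + U) (L(U) = 5 + 1/(U - 559) = 5 + 1/(-559 + U))
(L(-1248) + 811255) - 697751 = ((-2794 + 5*(-1248))/(-559 - 1248) + 811255) - 697751 = ((-2794 - 6240)/(-1807) + 811255) - 697751 = (-1/1807*(-9034) + 811255) - 697751 = (9034/1807 + 811255) - 697751 = 1465946819/1807 - 697751 = 205110762/1807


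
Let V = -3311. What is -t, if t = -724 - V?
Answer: -2587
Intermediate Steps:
t = 2587 (t = -724 - 1*(-3311) = -724 + 3311 = 2587)
-t = -1*2587 = -2587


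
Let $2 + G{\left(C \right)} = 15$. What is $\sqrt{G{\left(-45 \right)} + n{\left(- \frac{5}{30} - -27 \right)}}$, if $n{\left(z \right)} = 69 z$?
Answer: $\frac{\sqrt{7458}}{2} \approx 43.18$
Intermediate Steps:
$G{\left(C \right)} = 13$ ($G{\left(C \right)} = -2 + 15 = 13$)
$\sqrt{G{\left(-45 \right)} + n{\left(- \frac{5}{30} - -27 \right)}} = \sqrt{13 + 69 \left(- \frac{5}{30} - -27\right)} = \sqrt{13 + 69 \left(\left(-5\right) \frac{1}{30} + 27\right)} = \sqrt{13 + 69 \left(- \frac{1}{6} + 27\right)} = \sqrt{13 + 69 \cdot \frac{161}{6}} = \sqrt{13 + \frac{3703}{2}} = \sqrt{\frac{3729}{2}} = \frac{\sqrt{7458}}{2}$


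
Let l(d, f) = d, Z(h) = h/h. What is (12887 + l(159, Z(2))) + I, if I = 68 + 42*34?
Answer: 14542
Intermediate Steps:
Z(h) = 1
I = 1496 (I = 68 + 1428 = 1496)
(12887 + l(159, Z(2))) + I = (12887 + 159) + 1496 = 13046 + 1496 = 14542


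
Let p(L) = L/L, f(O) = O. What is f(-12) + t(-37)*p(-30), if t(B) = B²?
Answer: 1357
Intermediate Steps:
p(L) = 1
f(-12) + t(-37)*p(-30) = -12 + (-37)²*1 = -12 + 1369*1 = -12 + 1369 = 1357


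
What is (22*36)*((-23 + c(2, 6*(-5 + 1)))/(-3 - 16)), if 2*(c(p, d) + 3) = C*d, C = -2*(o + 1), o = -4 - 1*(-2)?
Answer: 39600/19 ≈ 2084.2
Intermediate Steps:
o = -2 (o = -4 + 2 = -2)
C = 2 (C = -2*(-2 + 1) = -2*(-1) = 2)
c(p, d) = -3 + d (c(p, d) = -3 + (2*d)/2 = -3 + d)
(22*36)*((-23 + c(2, 6*(-5 + 1)))/(-3 - 16)) = (22*36)*((-23 + (-3 + 6*(-5 + 1)))/(-3 - 16)) = 792*((-23 + (-3 + 6*(-4)))/(-19)) = 792*((-23 + (-3 - 24))*(-1/19)) = 792*((-23 - 27)*(-1/19)) = 792*(-50*(-1/19)) = 792*(50/19) = 39600/19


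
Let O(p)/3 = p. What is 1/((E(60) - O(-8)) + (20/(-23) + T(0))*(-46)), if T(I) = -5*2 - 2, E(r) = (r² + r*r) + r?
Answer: 1/7876 ≈ 0.00012697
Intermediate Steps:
O(p) = 3*p
E(r) = r + 2*r² (E(r) = (r² + r²) + r = 2*r² + r = r + 2*r²)
T(I) = -12 (T(I) = -10 - 2 = -12)
1/((E(60) - O(-8)) + (20/(-23) + T(0))*(-46)) = 1/((60*(1 + 2*60) - 3*(-8)) + (20/(-23) - 12)*(-46)) = 1/((60*(1 + 120) - 1*(-24)) + (20*(-1/23) - 12)*(-46)) = 1/((60*121 + 24) + (-20/23 - 12)*(-46)) = 1/((7260 + 24) - 296/23*(-46)) = 1/(7284 + 592) = 1/7876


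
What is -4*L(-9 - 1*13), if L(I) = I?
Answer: 88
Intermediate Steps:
-4*L(-9 - 1*13) = -4*(-9 - 1*13) = -4*(-9 - 13) = -4*(-22) = 88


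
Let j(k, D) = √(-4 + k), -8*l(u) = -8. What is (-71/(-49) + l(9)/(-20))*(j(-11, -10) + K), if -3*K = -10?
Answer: 457/98 + 1371*I*√15/980 ≈ 4.6633 + 5.4182*I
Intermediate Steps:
K = 10/3 (K = -⅓*(-10) = 10/3 ≈ 3.3333)
l(u) = 1 (l(u) = -⅛*(-8) = 1)
(-71/(-49) + l(9)/(-20))*(j(-11, -10) + K) = (-71/(-49) + 1/(-20))*(√(-4 - 11) + 10/3) = (-71*(-1/49) + 1*(-1/20))*(√(-15) + 10/3) = (71/49 - 1/20)*(I*√15 + 10/3) = 1371*(10/3 + I*√15)/980 = 457/98 + 1371*I*√15/980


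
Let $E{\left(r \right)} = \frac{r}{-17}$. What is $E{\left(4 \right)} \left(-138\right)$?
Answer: $\frac{552}{17} \approx 32.471$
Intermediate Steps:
$E{\left(r \right)} = - \frac{r}{17}$ ($E{\left(r \right)} = r \left(- \frac{1}{17}\right) = - \frac{r}{17}$)
$E{\left(4 \right)} \left(-138\right) = \left(- \frac{1}{17}\right) 4 \left(-138\right) = \left(- \frac{4}{17}\right) \left(-138\right) = \frac{552}{17}$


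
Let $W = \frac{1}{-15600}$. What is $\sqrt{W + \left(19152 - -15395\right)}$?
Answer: $\frac{\sqrt{21018394761}}{780} \approx 185.87$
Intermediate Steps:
$W = - \frac{1}{15600} \approx -6.4103 \cdot 10^{-5}$
$\sqrt{W + \left(19152 - -15395\right)} = \sqrt{- \frac{1}{15600} + \left(19152 - -15395\right)} = \sqrt{- \frac{1}{15600} + \left(19152 + 15395\right)} = \sqrt{- \frac{1}{15600} + 34547} = \sqrt{\frac{538933199}{15600}} = \frac{\sqrt{21018394761}}{780}$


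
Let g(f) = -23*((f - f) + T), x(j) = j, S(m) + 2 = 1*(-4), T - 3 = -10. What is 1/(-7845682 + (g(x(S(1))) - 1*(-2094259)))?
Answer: -1/5751262 ≈ -1.7387e-7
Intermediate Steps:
T = -7 (T = 3 - 10 = -7)
S(m) = -6 (S(m) = -2 + 1*(-4) = -2 - 4 = -6)
g(f) = 161 (g(f) = -23*((f - f) - 7) = -23*(0 - 7) = -23*(-7) = 161)
1/(-7845682 + (g(x(S(1))) - 1*(-2094259))) = 1/(-7845682 + (161 - 1*(-2094259))) = 1/(-7845682 + (161 + 2094259)) = 1/(-7845682 + 2094420) = 1/(-5751262) = -1/5751262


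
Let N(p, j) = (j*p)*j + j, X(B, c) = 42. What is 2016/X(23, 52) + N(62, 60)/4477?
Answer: 438156/4477 ≈ 97.868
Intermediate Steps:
N(p, j) = j + p*j² (N(p, j) = p*j² + j = j + p*j²)
2016/X(23, 52) + N(62, 60)/4477 = 2016/42 + (60*(1 + 60*62))/4477 = 2016*(1/42) + (60*(1 + 3720))*(1/4477) = 48 + (60*3721)*(1/4477) = 48 + 223260*(1/4477) = 48 + 223260/4477 = 438156/4477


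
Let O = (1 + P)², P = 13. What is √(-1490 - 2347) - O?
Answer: -196 + I*√3837 ≈ -196.0 + 61.944*I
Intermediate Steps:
O = 196 (O = (1 + 13)² = 14² = 196)
√(-1490 - 2347) - O = √(-1490 - 2347) - 1*196 = √(-3837) - 196 = I*√3837 - 196 = -196 + I*√3837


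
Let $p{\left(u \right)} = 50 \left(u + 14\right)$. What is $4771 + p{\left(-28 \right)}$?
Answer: $4071$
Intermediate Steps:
$p{\left(u \right)} = 700 + 50 u$ ($p{\left(u \right)} = 50 \left(14 + u\right) = 700 + 50 u$)
$4771 + p{\left(-28 \right)} = 4771 + \left(700 + 50 \left(-28\right)\right) = 4771 + \left(700 - 1400\right) = 4771 - 700 = 4071$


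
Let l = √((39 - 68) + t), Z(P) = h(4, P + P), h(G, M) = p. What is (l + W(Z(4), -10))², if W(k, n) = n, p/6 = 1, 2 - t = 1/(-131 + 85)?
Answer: (460 - I*√57086)²/2116 ≈ 73.022 - 103.88*I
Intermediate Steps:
t = 93/46 (t = 2 - 1/(-131 + 85) = 2 - 1/(-46) = 2 - 1*(-1/46) = 2 + 1/46 = 93/46 ≈ 2.0217)
p = 6 (p = 6*1 = 6)
h(G, M) = 6
Z(P) = 6
l = I*√57086/46 (l = √((39 - 68) + 93/46) = √(-29 + 93/46) = √(-1241/46) = I*√57086/46 ≈ 5.1941*I)
(l + W(Z(4), -10))² = (I*√57086/46 - 10)² = (-10 + I*√57086/46)²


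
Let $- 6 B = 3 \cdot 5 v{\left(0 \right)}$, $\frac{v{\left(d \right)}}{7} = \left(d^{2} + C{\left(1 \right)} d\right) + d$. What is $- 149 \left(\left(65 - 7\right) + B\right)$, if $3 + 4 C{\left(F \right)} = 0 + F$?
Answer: $-8642$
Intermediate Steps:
$C{\left(F \right)} = - \frac{3}{4} + \frac{F}{4}$ ($C{\left(F \right)} = - \frac{3}{4} + \frac{0 + F}{4} = - \frac{3}{4} + \frac{F}{4}$)
$v{\left(d \right)} = 7 d^{2} + \frac{7 d}{2}$ ($v{\left(d \right)} = 7 \left(\left(d^{2} + \left(- \frac{3}{4} + \frac{1}{4} \cdot 1\right) d\right) + d\right) = 7 \left(\left(d^{2} + \left(- \frac{3}{4} + \frac{1}{4}\right) d\right) + d\right) = 7 \left(\left(d^{2} - \frac{d}{2}\right) + d\right) = 7 \left(d^{2} + \frac{d}{2}\right) = 7 d^{2} + \frac{7 d}{2}$)
$B = 0$ ($B = - \frac{3 \cdot 5 \cdot \frac{7}{2} \cdot 0 \left(1 + 2 \cdot 0\right)}{6} = - \frac{15 \cdot \frac{7}{2} \cdot 0 \left(1 + 0\right)}{6} = - \frac{15 \cdot \frac{7}{2} \cdot 0 \cdot 1}{6} = - \frac{15 \cdot 0}{6} = \left(- \frac{1}{6}\right) 0 = 0$)
$- 149 \left(\left(65 - 7\right) + B\right) = - 149 \left(\left(65 - 7\right) + 0\right) = - 149 \left(58 + 0\right) = \left(-149\right) 58 = -8642$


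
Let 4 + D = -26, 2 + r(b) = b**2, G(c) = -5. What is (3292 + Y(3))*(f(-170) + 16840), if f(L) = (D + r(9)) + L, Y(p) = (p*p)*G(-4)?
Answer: 54286593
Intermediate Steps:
r(b) = -2 + b**2
D = -30 (D = -4 - 26 = -30)
Y(p) = -5*p**2 (Y(p) = (p*p)*(-5) = p**2*(-5) = -5*p**2)
f(L) = 49 + L (f(L) = (-30 + (-2 + 9**2)) + L = (-30 + (-2 + 81)) + L = (-30 + 79) + L = 49 + L)
(3292 + Y(3))*(f(-170) + 16840) = (3292 - 5*3**2)*((49 - 170) + 16840) = (3292 - 5*9)*(-121 + 16840) = (3292 - 45)*16719 = 3247*16719 = 54286593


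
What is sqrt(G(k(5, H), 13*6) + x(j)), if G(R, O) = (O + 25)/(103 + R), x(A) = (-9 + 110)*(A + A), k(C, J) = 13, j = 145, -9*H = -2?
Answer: 3*sqrt(10948283)/58 ≈ 171.15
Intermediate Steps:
H = 2/9 (H = -1/9*(-2) = 2/9 ≈ 0.22222)
x(A) = 202*A (x(A) = 101*(2*A) = 202*A)
G(R, O) = (25 + O)/(103 + R)
sqrt(G(k(5, H), 13*6) + x(j)) = sqrt((25 + 13*6)/(103 + 13) + 202*145) = sqrt((25 + 78)/116 + 29290) = sqrt((1/116)*103 + 29290) = sqrt(103/116 + 29290) = sqrt(3397743/116) = 3*sqrt(10948283)/58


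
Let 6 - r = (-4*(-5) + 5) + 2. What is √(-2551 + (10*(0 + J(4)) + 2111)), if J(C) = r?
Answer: 5*I*√26 ≈ 25.495*I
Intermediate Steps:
r = -21 (r = 6 - ((-4*(-5) + 5) + 2) = 6 - ((20 + 5) + 2) = 6 - (25 + 2) = 6 - 1*27 = 6 - 27 = -21)
J(C) = -21
√(-2551 + (10*(0 + J(4)) + 2111)) = √(-2551 + (10*(0 - 21) + 2111)) = √(-2551 + (10*(-21) + 2111)) = √(-2551 + (-210 + 2111)) = √(-2551 + 1901) = √(-650) = 5*I*√26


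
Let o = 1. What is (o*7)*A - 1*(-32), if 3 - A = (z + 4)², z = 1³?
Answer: -122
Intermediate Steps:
z = 1
A = -22 (A = 3 - (1 + 4)² = 3 - 1*5² = 3 - 1*25 = 3 - 25 = -22)
(o*7)*A - 1*(-32) = (1*7)*(-22) - 1*(-32) = 7*(-22) + 32 = -154 + 32 = -122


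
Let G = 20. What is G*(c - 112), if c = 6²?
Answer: -1520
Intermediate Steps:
c = 36
G*(c - 112) = 20*(36 - 112) = 20*(-76) = -1520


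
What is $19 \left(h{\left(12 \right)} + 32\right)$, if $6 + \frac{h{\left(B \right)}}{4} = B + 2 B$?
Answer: $2888$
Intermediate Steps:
$h{\left(B \right)} = -24 + 12 B$ ($h{\left(B \right)} = -24 + 4 \left(B + 2 B\right) = -24 + 4 \cdot 3 B = -24 + 12 B$)
$19 \left(h{\left(12 \right)} + 32\right) = 19 \left(\left(-24 + 12 \cdot 12\right) + 32\right) = 19 \left(\left(-24 + 144\right) + 32\right) = 19 \left(120 + 32\right) = 19 \cdot 152 = 2888$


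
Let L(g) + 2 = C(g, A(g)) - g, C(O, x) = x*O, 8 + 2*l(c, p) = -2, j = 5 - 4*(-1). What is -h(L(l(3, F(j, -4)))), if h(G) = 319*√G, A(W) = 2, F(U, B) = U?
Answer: -319*I*√7 ≈ -844.0*I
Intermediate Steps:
j = 9 (j = 5 + 4 = 9)
l(c, p) = -5 (l(c, p) = -4 + (½)*(-2) = -4 - 1 = -5)
C(O, x) = O*x
L(g) = -2 + g (L(g) = -2 + (g*2 - g) = -2 + (2*g - g) = -2 + g)
-h(L(l(3, F(j, -4)))) = -319*√(-2 - 5) = -319*√(-7) = -319*I*√7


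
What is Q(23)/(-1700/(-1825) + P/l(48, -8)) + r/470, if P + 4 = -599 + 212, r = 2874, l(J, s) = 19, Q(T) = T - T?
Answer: 1437/235 ≈ 6.1149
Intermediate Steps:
Q(T) = 0
P = -391 (P = -4 + (-599 + 212) = -4 - 387 = -391)
Q(23)/(-1700/(-1825) + P/l(48, -8)) + r/470 = 0/(-1700/(-1825) - 391/19) + 2874/470 = 0/(-1700*(-1/1825) - 391*1/19) + 2874*(1/470) = 0/(68/73 - 391/19) + 1437/235 = 0/(-27251/1387) + 1437/235 = 0*(-1387/27251) + 1437/235 = 0 + 1437/235 = 1437/235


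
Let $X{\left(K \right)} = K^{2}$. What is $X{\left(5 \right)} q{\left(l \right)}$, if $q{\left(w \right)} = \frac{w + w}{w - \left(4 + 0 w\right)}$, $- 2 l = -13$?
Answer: $130$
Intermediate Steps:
$l = \frac{13}{2}$ ($l = \left(- \frac{1}{2}\right) \left(-13\right) = \frac{13}{2} \approx 6.5$)
$q{\left(w \right)} = \frac{2 w}{-4 + w}$ ($q{\left(w \right)} = \frac{2 w}{w + \left(-4 + 0\right)} = \frac{2 w}{w - 4} = \frac{2 w}{-4 + w}$)
$X{\left(5 \right)} q{\left(l \right)} = 5^{2} \cdot 2 \cdot \frac{13}{2} \frac{1}{-4 + \frac{13}{2}} = 25 \cdot 2 \cdot \frac{13}{2} \frac{1}{\frac{5}{2}} = 25 \cdot 2 \cdot \frac{13}{2} \cdot \frac{2}{5} = 25 \cdot \frac{26}{5} = 130$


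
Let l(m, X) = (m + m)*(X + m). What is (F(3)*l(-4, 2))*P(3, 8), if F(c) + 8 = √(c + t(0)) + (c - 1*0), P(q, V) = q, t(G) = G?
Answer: -240 + 48*√3 ≈ -156.86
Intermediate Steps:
l(m, X) = 2*m*(X + m) (l(m, X) = (2*m)*(X + m) = 2*m*(X + m))
F(c) = -8 + c + √c (F(c) = -8 + (√(c + 0) + (c - 1*0)) = -8 + (√c + (c + 0)) = -8 + (√c + c) = -8 + (c + √c) = -8 + c + √c)
(F(3)*l(-4, 2))*P(3, 8) = ((-8 + 3 + √3)*(2*(-4)*(2 - 4)))*3 = ((-5 + √3)*(2*(-4)*(-2)))*3 = ((-5 + √3)*16)*3 = (-80 + 16*√3)*3 = -240 + 48*√3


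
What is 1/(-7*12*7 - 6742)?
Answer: -1/7330 ≈ -0.00013643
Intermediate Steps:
1/(-7*12*7 - 6742) = 1/(-84*7 - 6742) = 1/(-588 - 6742) = 1/(-7330) = -1/7330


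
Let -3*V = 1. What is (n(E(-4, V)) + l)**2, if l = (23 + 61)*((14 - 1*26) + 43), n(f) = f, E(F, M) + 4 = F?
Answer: 6739216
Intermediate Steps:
V = -1/3 (V = -1/3*1 = -1/3 ≈ -0.33333)
E(F, M) = -4 + F
l = 2604 (l = 84*((14 - 26) + 43) = 84*(-12 + 43) = 84*31 = 2604)
(n(E(-4, V)) + l)**2 = ((-4 - 4) + 2604)**2 = (-8 + 2604)**2 = 2596**2 = 6739216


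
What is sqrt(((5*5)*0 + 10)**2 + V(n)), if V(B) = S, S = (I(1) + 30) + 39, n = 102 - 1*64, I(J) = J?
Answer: sqrt(170) ≈ 13.038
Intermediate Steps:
n = 38 (n = 102 - 64 = 38)
S = 70 (S = (1 + 30) + 39 = 31 + 39 = 70)
V(B) = 70
sqrt(((5*5)*0 + 10)**2 + V(n)) = sqrt(((5*5)*0 + 10)**2 + 70) = sqrt((25*0 + 10)**2 + 70) = sqrt((0 + 10)**2 + 70) = sqrt(10**2 + 70) = sqrt(100 + 70) = sqrt(170)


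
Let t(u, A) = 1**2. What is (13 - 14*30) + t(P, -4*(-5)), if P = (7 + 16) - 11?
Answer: -406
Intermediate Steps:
P = 12 (P = 23 - 11 = 12)
t(u, A) = 1
(13 - 14*30) + t(P, -4*(-5)) = (13 - 14*30) + 1 = (13 - 420) + 1 = -407 + 1 = -406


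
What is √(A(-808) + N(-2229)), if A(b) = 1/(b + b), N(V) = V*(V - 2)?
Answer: √811656683083/404 ≈ 2230.0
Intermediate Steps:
N(V) = V*(-2 + V)
A(b) = 1/(2*b)
√(A(-808) + N(-2229)) = √((½)/(-808) - 2229*(-2 - 2229)) = √((½)*(-1/808) - 2229*(-2231)) = √(-1/1616 + 4972899) = √(8036204783/1616) = √811656683083/404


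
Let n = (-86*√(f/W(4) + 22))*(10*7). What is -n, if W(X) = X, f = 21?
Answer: 3010*√109 ≈ 31425.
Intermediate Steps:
n = -3010*√109 (n = (-86*√(21/4 + 22))*(10*7) = -86*√(21*(¼) + 22)*70 = -86*√(21/4 + 22)*70 = -43*√109*70 = -3010*√109 ≈ -31425.)
-n = -(-3010)*√109 = 3010*√109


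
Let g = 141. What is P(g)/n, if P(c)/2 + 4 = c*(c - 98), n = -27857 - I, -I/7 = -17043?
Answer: -6059/73579 ≈ -0.082347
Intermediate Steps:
I = 119301 (I = -7*(-17043) = 119301)
n = -147158 (n = -27857 - 1*119301 = -27857 - 119301 = -147158)
P(c) = -8 + 2*c*(-98 + c) (P(c) = -8 + 2*(c*(c - 98)) = -8 + 2*(c*(-98 + c)) = -8 + 2*c*(-98 + c))
P(g)/n = (-8 - 196*141 + 2*141²)/(-147158) = (-8 - 27636 + 2*19881)*(-1/147158) = (-8 - 27636 + 39762)*(-1/147158) = 12118*(-1/147158) = -6059/73579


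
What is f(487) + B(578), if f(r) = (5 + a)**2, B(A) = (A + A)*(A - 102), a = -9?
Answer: 550272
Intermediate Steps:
B(A) = 2*A*(-102 + A) (B(A) = (2*A)*(-102 + A) = 2*A*(-102 + A))
f(r) = 16 (f(r) = (5 - 9)**2 = (-4)**2 = 16)
f(487) + B(578) = 16 + 2*578*(-102 + 578) = 16 + 2*578*476 = 16 + 550256 = 550272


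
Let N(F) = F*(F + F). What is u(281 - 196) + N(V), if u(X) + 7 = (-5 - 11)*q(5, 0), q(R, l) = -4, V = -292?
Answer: 170585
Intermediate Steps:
u(X) = 57 (u(X) = -7 + (-5 - 11)*(-4) = -7 - 16*(-4) = -7 + 64 = 57)
N(F) = 2*F² (N(F) = F*(2*F) = 2*F²)
u(281 - 196) + N(V) = 57 + 2*(-292)² = 57 + 2*85264 = 57 + 170528 = 170585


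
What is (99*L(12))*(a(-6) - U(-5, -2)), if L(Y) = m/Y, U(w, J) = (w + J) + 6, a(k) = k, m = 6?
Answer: -495/2 ≈ -247.50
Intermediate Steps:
U(w, J) = 6 + J + w (U(w, J) = (J + w) + 6 = 6 + J + w)
L(Y) = 6/Y
(99*L(12))*(a(-6) - U(-5, -2)) = (99*(6/12))*(-6 - (6 - 2 - 5)) = (99*(6*(1/12)))*(-6 - 1*(-1)) = (99*(1/2))*(-6 + 1) = (99/2)*(-5) = -495/2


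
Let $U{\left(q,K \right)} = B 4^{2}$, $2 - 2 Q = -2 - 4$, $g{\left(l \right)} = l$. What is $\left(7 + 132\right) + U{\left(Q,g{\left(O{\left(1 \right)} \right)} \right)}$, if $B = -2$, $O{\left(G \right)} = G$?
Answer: $107$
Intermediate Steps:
$Q = 4$ ($Q = 1 - \frac{-2 - 4}{2} = 1 - -3 = 1 + 3 = 4$)
$U{\left(q,K \right)} = -32$ ($U{\left(q,K \right)} = - 2 \cdot 4^{2} = \left(-2\right) 16 = -32$)
$\left(7 + 132\right) + U{\left(Q,g{\left(O{\left(1 \right)} \right)} \right)} = \left(7 + 132\right) - 32 = 139 - 32 = 107$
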